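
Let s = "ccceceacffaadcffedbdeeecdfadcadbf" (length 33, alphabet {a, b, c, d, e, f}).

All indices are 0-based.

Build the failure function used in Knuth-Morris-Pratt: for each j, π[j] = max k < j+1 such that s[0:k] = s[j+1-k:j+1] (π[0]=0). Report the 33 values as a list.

π[0] = 0
j=1 s[j]='c': π[1]=1 (border 'c')
j=2 s[j]='c': π[2]=2 (border 'cc')
j=3 s[j]='e': k: 2→1→0; π[3]=0 (border '')
j=4 s[j]='c': π[4]=1 (border 'c')
j=5 s[j]='e': k: 1→0; π[5]=0 (border '')
j=6 s[j]='a': π[6]=0 (border '')
j=7 s[j]='c': π[7]=1 (border 'c')
j=8 s[j]='f': k: 1→0; π[8]=0 (border '')
j=9 s[j]='f': π[9]=0 (border '')
j=10 s[j]='a': π[10]=0 (border '')
j=11 s[j]='a': π[11]=0 (border '')
j=12 s[j]='d': π[12]=0 (border '')
j=13 s[j]='c': π[13]=1 (border 'c')
j=14 s[j]='f': k: 1→0; π[14]=0 (border '')
j=15 s[j]='f': π[15]=0 (border '')
j=16 s[j]='e': π[16]=0 (border '')
j=17 s[j]='d': π[17]=0 (border '')
j=18 s[j]='b': π[18]=0 (border '')
j=19 s[j]='d': π[19]=0 (border '')
j=20 s[j]='e': π[20]=0 (border '')
j=21 s[j]='e': π[21]=0 (border '')
j=22 s[j]='e': π[22]=0 (border '')
j=23 s[j]='c': π[23]=1 (border 'c')
j=24 s[j]='d': k: 1→0; π[24]=0 (border '')
j=25 s[j]='f': π[25]=0 (border '')
j=26 s[j]='a': π[26]=0 (border '')
j=27 s[j]='d': π[27]=0 (border '')
j=28 s[j]='c': π[28]=1 (border 'c')
j=29 s[j]='a': k: 1→0; π[29]=0 (border '')
j=30 s[j]='d': π[30]=0 (border '')
j=31 s[j]='b': π[31]=0 (border '')
j=32 s[j]='f': π[32]=0 (border '')

[0, 1, 2, 0, 1, 0, 0, 1, 0, 0, 0, 0, 0, 1, 0, 0, 0, 0, 0, 0, 0, 0, 0, 1, 0, 0, 0, 0, 1, 0, 0, 0, 0]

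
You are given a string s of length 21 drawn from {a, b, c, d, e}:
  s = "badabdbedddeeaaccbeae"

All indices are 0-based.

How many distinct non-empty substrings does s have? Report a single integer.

rank→(start, suffix):
  0 → (13, 'aaccbeae')
  1 → (3, 'abdbedddeeaaccbeae')
  2 → (14, 'accbeae')
  3 → (1, 'adabdbedddeeaaccbeae')
  4 → (19, 'ae')
  5 → (0, 'badabdbedddeeaaccbeae')
  6 → (4, 'bdbedddeeaaccbeae')
  7 → (17, 'beae')
  8 → (6, 'bedddeeaaccbeae')
  9 → (16, 'cbeae')
  10 → (15, 'ccbeae')
  11 → (2, 'dabdbedddeeaaccbeae')
  12 → (5, 'dbedddeeaaccbeae')
  13 → (8, 'dddeeaaccbeae')
  14 → (9, 'ddeeaaccbeae')
  15 → (10, 'deeaaccbeae')
  16 → (20, 'e')
  17 → (12, 'eaaccbeae')
  18 → (18, 'eae')
  19 → (7, 'edddeeaaccbeae')
  20 → (11, 'eeaaccbeae')

SA = [13, 3, 14, 1, 19, 0, 4, 17, 6, 16, 15, 2, 5, 8, 9, 10, 20, 12, 18, 7, 11]
[i] adj suffixes → lcp
  [1] 13/3 → 1 ('a')
  [2] 3/14 → 1 ('a')
  [3] 14/1 → 1 ('a')
  [4] 1/19 → 1 ('a')
  [5] 19/0 → 0 ('')
  [6] 0/4 → 1 ('b')
  [7] 4/17 → 1 ('b')
  [8] 17/6 → 2 ('be')
  [9] 6/16 → 0 ('')
  [10] 16/15 → 1 ('c')
  [11] 15/2 → 0 ('')
  [12] 2/5 → 1 ('d')
  [13] 5/8 → 1 ('d')
  [14] 8/9 → 2 ('dd')
  [15] 9/10 → 1 ('d')
  [16] 10/20 → 0 ('')
  [17] 20/12 → 1 ('e')
  [18] 12/18 → 2 ('ea')
  [19] 18/7 → 1 ('e')
  [20] 7/11 → 1 ('e')

n(n+1)/2 = 21·22/2 = 231
Σ LCP = 0 + 1 + 1 + 1 + 1 + 0 + 1 + 1 + 2 + 0 + 1 + 0 + 1 + 1 + 2 + 1 + 0 + 1 + 2 + 1 + 1 = 19
distinct = 231 − 19 = 212

212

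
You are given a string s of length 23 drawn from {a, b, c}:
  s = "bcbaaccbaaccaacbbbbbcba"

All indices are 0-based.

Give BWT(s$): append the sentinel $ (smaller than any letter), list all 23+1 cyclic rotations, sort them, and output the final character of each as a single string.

rank  rotation                  last
    0  $bcbaaccbaaccaacbbbbbcba  a
    1  a$bcbaaccbaaccaacbbbbbcb  b
    2  aacbbbbbcba$bcbaaccbaacc  c
    3  aaccaacbbbbbcba$bcbaaccb  b
    4  aaccbaaccaacbbbbbcba$bcb  b
    5  acbbbbbcba$bcbaaccbaacca  a
    6  accaacbbbbbcba$bcbaaccba  a
    7  accbaaccaacbbbbbcba$bcba  a
    8  ba$bcbaaccbaaccaacbbbbbc  c
    9  baaccaacbbbbbcba$bcbaacc  c
   10  baaccbaaccaacbbbbbcba$bc  c
   11  bbbbbcba$bcbaaccbaaccaac  c
   12  bbbbcba$bcbaaccbaaccaacb  b
   13  bbbcba$bcbaaccbaaccaacbb  b
   14  bbcba$bcbaaccbaaccaacbbb  b
   15  bcba$bcbaaccbaaccaacbbbb  b
   16  bcbaaccbaaccaacbbbbbcba$  $
   17  caacbbbbbcba$bcbaaccbaac  c
   18  cba$bcbaaccbaaccaacbbbbb  b
   19  cbaaccaacbbbbbcba$bcbaac  c
   20  cbaaccbaaccaacbbbbbcba$b  b
   21  cbbbbbcba$bcbaaccbaaccaa  a
   22  ccaacbbbbbcba$bcbaaccbaa  a
   23  ccbaaccaacbbbbbcba$bcbaa  a

abcbbaaaccccbbbb$cbcbaaa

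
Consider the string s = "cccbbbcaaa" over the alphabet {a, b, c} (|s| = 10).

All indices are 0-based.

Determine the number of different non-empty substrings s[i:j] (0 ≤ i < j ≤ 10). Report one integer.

45

rank→(start, suffix):
  0 → (9, 'a')
  1 → (8, 'aa')
  2 → (7, 'aaa')
  3 → (3, 'bbbcaaa')
  4 → (4, 'bbcaaa')
  5 → (5, 'bcaaa')
  6 → (6, 'caaa')
  7 → (2, 'cbbbcaaa')
  8 → (1, 'ccbbbcaaa')
  9 → (0, 'cccbbbcaaa')

SA = [9, 8, 7, 3, 4, 5, 6, 2, 1, 0]
i: (SA[i-1],SA[i]) lcp shared
  1: (9,8) 1 'a'
  2: (8,7) 2 'aa'
  3: (7,3) 0 ''
  4: (3,4) 2 'bb'
  5: (4,5) 1 'b'
  6: (5,6) 0 ''
  7: (6,2) 1 'c'
  8: (2,1) 1 'c'
  9: (1,0) 2 'cc'

n(n+1)/2 = 10·11/2 = 55
Σ LCP = 0 + 1 + 2 + 0 + 2 + 1 + 0 + 1 + 1 + 2 = 10
distinct = 55 − 10 = 45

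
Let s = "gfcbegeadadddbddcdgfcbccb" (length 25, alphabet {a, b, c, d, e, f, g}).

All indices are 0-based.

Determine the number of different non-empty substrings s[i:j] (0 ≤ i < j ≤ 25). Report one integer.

sorted suffixes:
  #0 SA[0]=7  'adadddbddcdgfcbccb'
  #1 SA[1]=9  'adddbddcdgfcbccb'
  #2 SA[2]=24  'b'
  #3 SA[3]=21  'bccb'
  #4 SA[4]=13  'bddcdgfcbccb'
  #5 SA[5]=3  'begeadadddbddcdgfcbccb'
  #6 SA[6]=23  'cb'
  #7 SA[7]=20  'cbccb'
  #8 SA[8]=2  'cbegeadadddbddcdgfcbccb'
  #9 SA[9]=22  'ccb'
  #10 SA[10]=16  'cdgfcbccb'
  #11 SA[11]=8  'dadddbddcdgfcbccb'
  #12 SA[12]=12  'dbddcdgfcbccb'
  #13 SA[13]=15  'dcdgfcbccb'
  #14 SA[14]=11  'ddbddcdgfcbccb'
  #15 SA[15]=14  'ddcdgfcbccb'
  #16 SA[16]=10  'dddbddcdgfcbccb'
  #17 SA[17]=17  'dgfcbccb'
  #18 SA[18]=6  'eadadddbddcdgfcbccb'
  #19 SA[19]=4  'egeadadddbddcdgfcbccb'
  #20 SA[20]=19  'fcbccb'
  #21 SA[21]=1  'fcbegeadadddbddcdgfcbccb'
  #22 SA[22]=5  'geadadddbddcdgfcbccb'
  #23 SA[23]=18  'gfcbccb'
  #24 SA[24]=0  'gfcbegeadadddbddcdgfcbccb'

SA = [7, 9, 24, 21, 13, 3, 23, 20, 2, 22, 16, 8, 12, 15, 11, 14, 10, 17, 6, 4, 19, 1, 5, 18, 0]
[i] adj suffixes → lcp
  [1] 7/9 → 2 ('ad')
  [2] 9/24 → 0 ('')
  [3] 24/21 → 1 ('b')
  [4] 21/13 → 1 ('b')
  [5] 13/3 → 1 ('b')
  [6] 3/23 → 0 ('')
  [7] 23/20 → 2 ('cb')
  [8] 20/2 → 2 ('cb')
  [9] 2/22 → 1 ('c')
  [10] 22/16 → 1 ('c')
  [11] 16/8 → 0 ('')
  [12] 8/12 → 1 ('d')
  [13] 12/15 → 1 ('d')
  [14] 15/11 → 1 ('d')
  [15] 11/14 → 2 ('dd')
  [16] 14/10 → 2 ('dd')
  [17] 10/17 → 1 ('d')
  [18] 17/6 → 0 ('')
  [19] 6/4 → 1 ('e')
  [20] 4/19 → 0 ('')
  [21] 19/1 → 3 ('fcb')
  [22] 1/5 → 0 ('')
  [23] 5/18 → 1 ('g')
  [24] 18/0 → 4 ('gfcb')

n(n+1)/2 = 25·26/2 = 325
Σ LCP = 0 + 2 + 0 + 1 + 1 + 1 + 0 + 2 + 2 + 1 + 1 + 0 + 1 + 1 + 1 + 2 + 2 + 1 + 0 + 1 + 0 + 3 + 0 + 1 + 4 = 28
distinct = 325 − 28 = 297

297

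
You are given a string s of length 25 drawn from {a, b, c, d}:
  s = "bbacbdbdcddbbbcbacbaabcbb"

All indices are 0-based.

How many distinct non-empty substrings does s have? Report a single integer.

287

rank→(start, suffix):
  0 → (19, 'aabcbb')
  1 → (20, 'abcbb')
  2 → (16, 'acbaabcbb')
  3 → (2, 'acbdbdcddbbbcbacbaabcbb')
  4 → (24, 'b')
  5 → (18, 'baabcbb')
  6 → (15, 'bacbaabcbb')
  7 → (1, 'bacbdbdcddbbbcbacbaabcbb')
  8 → (23, 'bb')
  9 → (0, 'bbacbdbdcddbbbcbacbaabcbb')
  10 → (11, 'bbbcbacbaabcbb')
  11 → (12, 'bbcbacbaabcbb')
  12 → (13, 'bcbacbaabcbb')
  13 → (21, 'bcbb')
  14 → (4, 'bdbdcddbbbcbacbaabcbb')
  15 → (6, 'bdcddbbbcbacbaabcbb')
  16 → (17, 'cbaabcbb')
  17 → (14, 'cbacbaabcbb')
  18 → (22, 'cbb')
  19 → (3, 'cbdbdcddbbbcbacbaabcbb')
  20 → (8, 'cddbbbcbacbaabcbb')
  21 → (10, 'dbbbcbacbaabcbb')
  22 → (5, 'dbdcddbbbcbacbaabcbb')
  23 → (7, 'dcddbbbcbacbaabcbb')
  24 → (9, 'ddbbbcbacbaabcbb')

SA = [19, 20, 16, 2, 24, 18, 15, 1, 23, 0, 11, 12, 13, 21, 4, 6, 17, 14, 22, 3, 8, 10, 5, 7, 9]
i: (SA[i-1],SA[i]) lcp shared
  1: (19,20) 1 'a'
  2: (20,16) 1 'a'
  3: (16,2) 3 'acb'
  4: (2,24) 0 ''
  5: (24,18) 1 'b'
  6: (18,15) 2 'ba'
  7: (15,1) 4 'bacb'
  8: (1,23) 1 'b'
  9: (23,0) 2 'bb'
  10: (0,11) 2 'bb'
  11: (11,12) 2 'bb'
  12: (12,13) 1 'b'
  13: (13,21) 3 'bcb'
  14: (21,4) 1 'b'
  15: (4,6) 2 'bd'
  16: (6,17) 0 ''
  17: (17,14) 3 'cba'
  18: (14,22) 2 'cb'
  19: (22,3) 2 'cb'
  20: (3,8) 1 'c'
  21: (8,10) 0 ''
  22: (10,5) 2 'db'
  23: (5,7) 1 'd'
  24: (7,9) 1 'd'

n(n+1)/2 = 25·26/2 = 325
Σ LCP = 0 + 1 + 1 + 3 + 0 + 1 + 2 + 4 + 1 + 2 + 2 + 2 + 1 + 3 + 1 + 2 + 0 + 3 + 2 + 2 + 1 + 0 + 2 + 1 + 1 = 38
distinct = 325 − 38 = 287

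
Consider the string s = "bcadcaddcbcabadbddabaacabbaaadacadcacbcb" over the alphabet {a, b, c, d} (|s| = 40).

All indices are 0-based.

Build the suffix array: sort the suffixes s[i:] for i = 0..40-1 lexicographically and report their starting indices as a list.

rank | idx | suffix
   0 |  26 | aaadacadcacbcb
   1 |  20 | aacabbaaadacadcacbcb
   2 |  27 | aadacadcacbcb
   3 |  18 | abaacabbaaadacadcacbcb
   4 |  11 | abadbddabaacabbaaadacadcacbcb
   5 |  23 | abbaaadacadcacbcb
   6 |  21 | acabbaaadacadcacbcb
   7 |  30 | acadcacbcb
   8 |  35 | acbcb
   9 |  28 | adacadcacbcb
  10 |  13 | adbddabaacabbaaadacadcacbcb
  11 |  32 | adcacbcb
  12 |   2 | adcaddcbcabadbddabaacabbaaadacadcacbcb
  13 |   5 | addcbcabadbddabaacabbaaadacadcacbcb
  14 |  39 | b
  15 |  25 | baaadacadcacbcb
  16 |  19 | baacabbaaadacadcacbcb
  17 |  12 | badbddabaacabbaaadacadcacbcb
  18 |  24 | bbaaadacadcacbcb
  19 |   9 | bcabadbddabaacabbaaadacadcacbcb
  20 |   0 | bcadcaddcbcabadbddabaacabbaaadacadcacbcb
  21 |  37 | bcb
  22 |  15 | bddabaacabbaaadacadcacbcb
  23 |  10 | cabadbddabaacabbaaadacadcacbcb
  24 |  22 | cabbaaadacadcacbcb
  25 |  34 | cacbcb
  26 |  31 | cadcacbcb
  27 |   1 | cadcaddcbcabadbddabaacabbaaadacadcacbcb
  28 |   4 | caddcbcabadbddabaacabbaaadacadcacbcb
  29 |  38 | cb
  30 |   8 | cbcabadbddabaacabbaaadacadcacbcb
  31 |  36 | cbcb
  32 |  17 | dabaacabbaaadacadcacbcb
  33 |  29 | dacadcacbcb
  34 |  14 | dbddabaacabbaaadacadcacbcb
  35 |  33 | dcacbcb
  36 |   3 | dcaddcbcabadbddabaacabbaaadacadcacbcb
  37 |   7 | dcbcabadbddabaacabbaaadacadcacbcb
  38 |  16 | ddabaacabbaaadacadcacbcb
  39 |   6 | ddcbcabadbddabaacabbaaadacadcacbcb

[26, 20, 27, 18, 11, 23, 21, 30, 35, 28, 13, 32, 2, 5, 39, 25, 19, 12, 24, 9, 0, 37, 15, 10, 22, 34, 31, 1, 4, 38, 8, 36, 17, 29, 14, 33, 3, 7, 16, 6]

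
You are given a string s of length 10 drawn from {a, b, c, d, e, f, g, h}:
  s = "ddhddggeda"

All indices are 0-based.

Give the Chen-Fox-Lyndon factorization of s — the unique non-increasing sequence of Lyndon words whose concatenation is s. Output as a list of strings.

["ddh", "ddgge", "d", "a"]

emit factor 1: 'ddh' (i=0, period=3)
emit factor 2: 'ddgge' (i=3, period=5)
emit factor 3: 'd' (i=8, period=1)
emit factor 4: 'a' (i=9, period=1)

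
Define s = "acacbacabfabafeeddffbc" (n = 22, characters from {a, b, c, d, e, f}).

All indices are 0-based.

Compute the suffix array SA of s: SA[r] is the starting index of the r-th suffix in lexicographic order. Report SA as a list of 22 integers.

[10, 7, 5, 0, 2, 12, 4, 11, 20, 8, 21, 6, 1, 3, 16, 17, 15, 14, 9, 19, 13, 18]

rank→(start, suffix):
  0 → (10, 'abafeeddffbc')
  1 → (7, 'abfabafeeddffbc')
  2 → (5, 'acabfabafeeddffbc')
  3 → (0, 'acacbacabfabafeeddffbc')
  4 → (2, 'acbacabfabafeeddffbc')
  5 → (12, 'afeeddffbc')
  6 → (4, 'bacabfabafeeddffbc')
  7 → (11, 'bafeeddffbc')
  8 → (20, 'bc')
  9 → (8, 'bfabafeeddffbc')
  10 → (21, 'c')
  11 → (6, 'cabfabafeeddffbc')
  12 → (1, 'cacbacabfabafeeddffbc')
  13 → (3, 'cbacabfabafeeddffbc')
  14 → (16, 'ddffbc')
  15 → (17, 'dffbc')
  16 → (15, 'eddffbc')
  17 → (14, 'eeddffbc')
  18 → (9, 'fabafeeddffbc')
  19 → (19, 'fbc')
  20 → (13, 'feeddffbc')
  21 → (18, 'ffbc')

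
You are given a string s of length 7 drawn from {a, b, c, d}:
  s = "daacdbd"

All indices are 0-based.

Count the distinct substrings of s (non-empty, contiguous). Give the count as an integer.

rank→(start, suffix):
  0 → (1, 'aacdbd')
  1 → (2, 'acdbd')
  2 → (5, 'bd')
  3 → (3, 'cdbd')
  4 → (6, 'd')
  5 → (0, 'daacdbd')
  6 → (4, 'dbd')

SA = [1, 2, 5, 3, 6, 0, 4]
[i] adj suffixes → lcp
  [1] 1/2 → 1 ('a')
  [2] 2/5 → 0 ('')
  [3] 5/3 → 0 ('')
  [4] 3/6 → 0 ('')
  [5] 6/0 → 1 ('d')
  [6] 0/4 → 1 ('d')

n(n+1)/2 = 7·8/2 = 28
Σ LCP = 0 + 1 + 0 + 0 + 0 + 1 + 1 = 3
distinct = 28 − 3 = 25

25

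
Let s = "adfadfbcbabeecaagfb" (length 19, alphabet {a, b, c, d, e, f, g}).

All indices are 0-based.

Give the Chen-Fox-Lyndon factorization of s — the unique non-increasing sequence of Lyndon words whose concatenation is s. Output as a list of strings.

emit factor 1: 'adfadfbcb' (i=0, period=9)
emit factor 2: 'abeec' (i=9, period=5)
emit factor 3: 'aagfb' (i=14, period=5)

["adfadfbcb", "abeec", "aagfb"]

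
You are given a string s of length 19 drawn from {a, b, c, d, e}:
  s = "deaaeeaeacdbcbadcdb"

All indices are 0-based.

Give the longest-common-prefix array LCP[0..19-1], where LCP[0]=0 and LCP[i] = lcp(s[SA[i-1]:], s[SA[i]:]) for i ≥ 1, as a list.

[0, 1, 1, 1, 2, 0, 1, 1, 0, 1, 3, 0, 2, 1, 1, 0, 2, 2, 1]

rank | idx | suffix
   0 |   2 | aaeeaeacdbcbadcdb
   1 |   8 | acdbcbadcdb
   2 |  14 | adcdb
   3 |   6 | aeacdbcbadcdb
   4 |   3 | aeeaeacdbcbadcdb
   5 |  18 | b
   6 |  13 | badcdb
   7 |  11 | bcbadcdb
   8 |  12 | cbadcdb
   9 |  16 | cdb
  10 |   9 | cdbcbadcdb
  11 |  17 | db
  12 |  10 | dbcbadcdb
  13 |  15 | dcdb
  14 |   0 | deaaeeaeacdbcbadcdb
  15 |   1 | eaaeeaeacdbcbadcdb
  16 |   7 | eacdbcbadcdb
  17 |   5 | eaeacdbcbadcdb
  18 |   4 | eeaeacdbcbadcdb

SA = [2, 8, 14, 6, 3, 18, 13, 11, 12, 16, 9, 17, 10, 15, 0, 1, 7, 5, 4]
rank  pair      lcp
   1  s[2:],s[8:]  1  'a'
   2  s[8:],s[14:]  1  'a'
   3  s[14:],s[6:]  1  'a'
   4  s[6:],s[3:]  2  'ae'
   5  s[3:],s[18:]  0  ''
   6  s[18:],s[13:]  1  'b'
   7  s[13:],s[11:]  1  'b'
   8  s[11:],s[12:]  0  ''
   9  s[12:],s[16:]  1  'c'
  10  s[16:],s[9:]  3  'cdb'
  11  s[9:],s[17:]  0  ''
  12  s[17:],s[10:]  2  'db'
  13  s[10:],s[15:]  1  'd'
  14  s[15:],s[0:]  1  'd'
  15  s[0:],s[1:]  0  ''
  16  s[1:],s[7:]  2  'ea'
  17  s[7:],s[5:]  2  'ea'
  18  s[5:],s[4:]  1  'e'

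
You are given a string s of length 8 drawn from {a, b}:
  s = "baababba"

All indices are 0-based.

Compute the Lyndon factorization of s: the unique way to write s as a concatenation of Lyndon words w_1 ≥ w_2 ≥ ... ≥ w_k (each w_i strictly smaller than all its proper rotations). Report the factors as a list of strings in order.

["b", "aababb", "a"]

emit factor 1: 'b' (i=0, period=1)
emit factor 2: 'aababb' (i=1, period=6)
emit factor 3: 'a' (i=7, period=1)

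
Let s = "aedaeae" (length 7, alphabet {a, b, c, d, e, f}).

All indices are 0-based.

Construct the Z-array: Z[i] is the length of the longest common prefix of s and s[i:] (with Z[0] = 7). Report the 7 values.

[7, 0, 0, 2, 0, 2, 0]

Z[0]=7
i=1: fresh scan; Z[1]=0
i=2: fresh scan; Z[2]=0
i=3: fresh scan; Z[3]=2 scan→box=[3,5)
i=4: min(r-i=1, Z[1]=0)=0; Z[4]=0
i=5: fresh scan; Z[5]=2 scan→box=[5,7)
i=6: min(r-i=1, Z[1]=0)=0; Z[6]=0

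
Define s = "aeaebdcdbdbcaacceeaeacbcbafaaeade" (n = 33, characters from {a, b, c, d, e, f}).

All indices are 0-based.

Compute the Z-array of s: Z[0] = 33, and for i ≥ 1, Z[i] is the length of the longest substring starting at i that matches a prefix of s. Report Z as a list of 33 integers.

Z[0]=33
i=1: outside box; Z[1]=0
i=2: outside box; Z[2]=2 grow→box=[2,4)
i=3: min(r-i=1, Z[1]=0)=0; Z[3]=0
i=4: outside box; Z[4]=0
i=5: outside box; Z[5]=0
i=6: outside box; Z[6]=0
i=7: outside box; Z[7]=0
i=8: outside box; Z[8]=0
i=9: outside box; Z[9]=0
i=10: outside box; Z[10]=0
i=11: outside box; Z[11]=0
i=12: outside box; Z[12]=1 grow→box=[12,13)
i=13: outside box; Z[13]=1 grow→box=[13,14)
i=14: outside box; Z[14]=0
i=15: outside box; Z[15]=0
i=16: outside box; Z[16]=0
i=17: outside box; Z[17]=0
i=18: outside box; Z[18]=3 grow→box=[18,21)
i=19: min(r-i=2, Z[1]=0)=0; Z[19]=0
i=20: min(r-i=1, Z[2]=2)=1; Z[20]=1
i=21: outside box; Z[21]=0
i=22: outside box; Z[22]=0
i=23: outside box; Z[23]=0
i=24: outside box; Z[24]=0
i=25: outside box; Z[25]=1 grow→box=[25,26)
i=26: outside box; Z[26]=0
i=27: outside box; Z[27]=1 grow→box=[27,28)
i=28: outside box; Z[28]=3 grow→box=[28,31)
i=29: min(r-i=2, Z[1]=0)=0; Z[29]=0
i=30: min(r-i=1, Z[2]=2)=1; Z[30]=1
i=31: outside box; Z[31]=0
i=32: outside box; Z[32]=0

[33, 0, 2, 0, 0, 0, 0, 0, 0, 0, 0, 0, 1, 1, 0, 0, 0, 0, 3, 0, 1, 0, 0, 0, 0, 1, 0, 1, 3, 0, 1, 0, 0]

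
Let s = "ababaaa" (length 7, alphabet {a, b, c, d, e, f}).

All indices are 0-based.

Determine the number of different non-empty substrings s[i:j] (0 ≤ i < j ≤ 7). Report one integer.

19

rank→(start, suffix):
  0 → (6, 'a')
  1 → (5, 'aa')
  2 → (4, 'aaa')
  3 → (2, 'abaaa')
  4 → (0, 'ababaaa')
  5 → (3, 'baaa')
  6 → (1, 'babaaa')

SA = [6, 5, 4, 2, 0, 3, 1]
rank  pair      lcp
   1  s[6:],s[5:]  1  'a'
   2  s[5:],s[4:]  2  'aa'
   3  s[4:],s[2:]  1  'a'
   4  s[2:],s[0:]  3  'aba'
   5  s[0:],s[3:]  0  ''
   6  s[3:],s[1:]  2  'ba'

n(n+1)/2 = 7·8/2 = 28
Σ LCP = 0 + 1 + 2 + 1 + 3 + 0 + 2 = 9
distinct = 28 − 9 = 19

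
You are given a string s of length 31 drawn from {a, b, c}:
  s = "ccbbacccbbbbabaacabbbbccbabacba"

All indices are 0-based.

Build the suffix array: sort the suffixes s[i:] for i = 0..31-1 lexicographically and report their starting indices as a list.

sorted suffixes:
  #0 SA[0]=30  'a'
  #1 SA[1]=14  'aacabbbbccbabacba'
  #2 SA[2]=12  'abaacabbbbccbabacba'
  #3 SA[3]=25  'abacba'
  #4 SA[4]=17  'abbbbccbabacba'
  #5 SA[5]=15  'acabbbbccbabacba'
  #6 SA[6]=27  'acba'
  #7 SA[7]=4  'acccbbbbabaacabbbbccbabacba'
  #8 SA[8]=29  'ba'
  #9 SA[9]=13  'baacabbbbccbabacba'
  #10 SA[10]=11  'babaacabbbbccbabacba'
  #11 SA[11]=24  'babacba'
  #12 SA[12]=26  'bacba'
  #13 SA[13]=3  'bacccbbbbabaacabbbbccbabacba'
  #14 SA[14]=10  'bbabaacabbbbccbabacba'
  #15 SA[15]=2  'bbacccbbbbabaacabbbbccbabacba'
  #16 SA[16]=9  'bbbabaacabbbbccbabacba'
  #17 SA[17]=8  'bbbbabaacabbbbccbabacba'
  #18 SA[18]=18  'bbbbccbabacba'
  #19 SA[19]=19  'bbbccbabacba'
  #20 SA[20]=20  'bbccbabacba'
  #21 SA[21]=21  'bccbabacba'
  #22 SA[22]=16  'cabbbbccbabacba'
  #23 SA[23]=28  'cba'
  #24 SA[24]=23  'cbabacba'
  #25 SA[25]=1  'cbbacccbbbbabaacabbbbccbabacba'
  #26 SA[26]=7  'cbbbbabaacabbbbccbabacba'
  #27 SA[27]=22  'ccbabacba'
  #28 SA[28]=0  'ccbbacccbbbbabaacabbbbccbabacba'
  #29 SA[29]=6  'ccbbbbabaacabbbbccbabacba'
  #30 SA[30]=5  'cccbbbbabaacabbbbccbabacba'

[30, 14, 12, 25, 17, 15, 27, 4, 29, 13, 11, 24, 26, 3, 10, 2, 9, 8, 18, 19, 20, 21, 16, 28, 23, 1, 7, 22, 0, 6, 5]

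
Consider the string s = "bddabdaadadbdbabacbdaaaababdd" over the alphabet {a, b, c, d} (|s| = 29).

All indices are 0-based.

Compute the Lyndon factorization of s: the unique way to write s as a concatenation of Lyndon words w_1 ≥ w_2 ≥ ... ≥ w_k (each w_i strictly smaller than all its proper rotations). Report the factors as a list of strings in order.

emit factor 1: 'bdd' (i=0, period=3)
emit factor 2: 'abd' (i=3, period=3)
emit factor 3: 'aadadbdbabacbd' (i=6, period=14)
emit factor 4: 'aaaababdd' (i=20, period=9)

["bdd", "abd", "aadadbdbabacbd", "aaaababdd"]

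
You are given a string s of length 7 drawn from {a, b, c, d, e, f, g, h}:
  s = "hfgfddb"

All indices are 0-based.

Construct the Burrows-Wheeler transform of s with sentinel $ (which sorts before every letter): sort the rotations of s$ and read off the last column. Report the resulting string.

bddfghf$

rank  rotation  last
    0  $hfgfddb  b
    1  b$hfgfdd  d
    2  db$hfgfd  d
    3  ddb$hfgf  f
    4  fddb$hfg  g
    5  fgfddb$h  h
    6  gfddb$hf  f
    7  hfgfddb$  $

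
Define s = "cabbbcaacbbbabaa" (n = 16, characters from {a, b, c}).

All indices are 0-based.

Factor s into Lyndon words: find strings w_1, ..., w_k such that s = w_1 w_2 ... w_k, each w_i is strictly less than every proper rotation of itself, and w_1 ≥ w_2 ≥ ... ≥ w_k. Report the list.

["c", "abbbc", "aacbbbab", "a", "a"]

emit factor 1: 'c' (i=0, period=1)
emit factor 2: 'abbbc' (i=1, period=5)
emit factor 3: 'aacbbbab' (i=6, period=8)
emit factor 4: 'a' (i=14, period=1)
emit factor 5: 'a' (i=15, period=1)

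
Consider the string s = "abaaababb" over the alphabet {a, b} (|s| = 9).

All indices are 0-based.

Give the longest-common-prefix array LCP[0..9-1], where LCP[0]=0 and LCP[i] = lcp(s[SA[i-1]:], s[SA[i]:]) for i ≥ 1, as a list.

rank | idx | suffix
   0 |   2 | aaababb
   1 |   3 | aababb
   2 |   0 | abaaababb
   3 |   4 | ababb
   4 |   6 | abb
   5 |   8 | b
   6 |   1 | baaababb
   7 |   5 | babb
   8 |   7 | bb

SA = [2, 3, 0, 4, 6, 8, 1, 5, 7]
[i] adj suffixes → lcp
  [1] 2/3 → 2 ('aa')
  [2] 3/0 → 1 ('a')
  [3] 0/4 → 3 ('aba')
  [4] 4/6 → 2 ('ab')
  [5] 6/8 → 0 ('')
  [6] 8/1 → 1 ('b')
  [7] 1/5 → 2 ('ba')
  [8] 5/7 → 1 ('b')

[0, 2, 1, 3, 2, 0, 1, 2, 1]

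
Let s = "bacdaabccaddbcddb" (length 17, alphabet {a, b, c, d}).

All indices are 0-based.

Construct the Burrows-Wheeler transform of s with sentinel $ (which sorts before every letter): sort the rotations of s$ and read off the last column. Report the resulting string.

bdabcd$adcbabcddca

rank  rotation            last
    0  $bacdaabccaddbcddb  b
    1  aabccaddbcddb$bacd  d
    2  abccaddbcddb$bacda  a
    3  acdaabccaddbcddb$b  b
    4  addbcddb$bacdaabcc  c
    5  b$bacdaabccaddbcdd  d
    6  bacdaabccaddbcddb$  $
    7  bccaddbcddb$bacdaa  a
    8  bcddb$bacdaabccadd  d
    9  caddbcddb$bacdaabc  c
   10  ccaddbcddb$bacdaab  b
   11  cdaabccaddbcddb$ba  a
   12  cddb$bacdaabccaddb  b
   13  daabccaddbcddb$bac  c
   14  db$bacdaabccaddbcd  d
   15  dbcddb$bacdaabccad  d
   16  ddb$bacdaabccaddbc  c
   17  ddbcddb$bacdaabcca  a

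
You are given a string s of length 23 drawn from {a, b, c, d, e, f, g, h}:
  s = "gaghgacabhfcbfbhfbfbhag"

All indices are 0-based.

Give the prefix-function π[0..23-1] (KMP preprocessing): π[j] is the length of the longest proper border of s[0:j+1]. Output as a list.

[0, 0, 1, 0, 1, 2, 0, 0, 0, 0, 0, 0, 0, 0, 0, 0, 0, 0, 0, 0, 0, 0, 1]

π[0] = 0
j=1 s[j]='a': π[1]=0 (border '')
j=2 s[j]='g': π[2]=1 (border 'g')
j=3 s[j]='h': k: 1→0; π[3]=0 (border '')
j=4 s[j]='g': π[4]=1 (border 'g')
j=5 s[j]='a': π[5]=2 (border 'ga')
j=6 s[j]='c': k: 2→0; π[6]=0 (border '')
j=7 s[j]='a': π[7]=0 (border '')
j=8 s[j]='b': π[8]=0 (border '')
j=9 s[j]='h': π[9]=0 (border '')
j=10 s[j]='f': π[10]=0 (border '')
j=11 s[j]='c': π[11]=0 (border '')
j=12 s[j]='b': π[12]=0 (border '')
j=13 s[j]='f': π[13]=0 (border '')
j=14 s[j]='b': π[14]=0 (border '')
j=15 s[j]='h': π[15]=0 (border '')
j=16 s[j]='f': π[16]=0 (border '')
j=17 s[j]='b': π[17]=0 (border '')
j=18 s[j]='f': π[18]=0 (border '')
j=19 s[j]='b': π[19]=0 (border '')
j=20 s[j]='h': π[20]=0 (border '')
j=21 s[j]='a': π[21]=0 (border '')
j=22 s[j]='g': π[22]=1 (border 'g')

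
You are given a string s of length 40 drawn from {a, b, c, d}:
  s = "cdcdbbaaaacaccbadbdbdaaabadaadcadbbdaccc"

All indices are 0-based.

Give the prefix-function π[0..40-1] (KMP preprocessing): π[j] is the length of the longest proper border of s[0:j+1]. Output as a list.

π[0] = 0
j=1 s[j]='d': π[1]=0 (border '')
j=2 s[j]='c': π[2]=1 (border 'c')
j=3 s[j]='d': π[3]=2 (border 'cd')
j=4 s[j]='b': k: 2→0; π[4]=0 (border '')
j=5 s[j]='b': π[5]=0 (border '')
j=6 s[j]='a': π[6]=0 (border '')
j=7 s[j]='a': π[7]=0 (border '')
j=8 s[j]='a': π[8]=0 (border '')
j=9 s[j]='a': π[9]=0 (border '')
j=10 s[j]='c': π[10]=1 (border 'c')
j=11 s[j]='a': k: 1→0; π[11]=0 (border '')
j=12 s[j]='c': π[12]=1 (border 'c')
j=13 s[j]='c': k: 1→0; π[13]=1 (border 'c')
j=14 s[j]='b': k: 1→0; π[14]=0 (border '')
j=15 s[j]='a': π[15]=0 (border '')
j=16 s[j]='d': π[16]=0 (border '')
j=17 s[j]='b': π[17]=0 (border '')
j=18 s[j]='d': π[18]=0 (border '')
j=19 s[j]='b': π[19]=0 (border '')
j=20 s[j]='d': π[20]=0 (border '')
j=21 s[j]='a': π[21]=0 (border '')
j=22 s[j]='a': π[22]=0 (border '')
j=23 s[j]='a': π[23]=0 (border '')
j=24 s[j]='b': π[24]=0 (border '')
j=25 s[j]='a': π[25]=0 (border '')
j=26 s[j]='d': π[26]=0 (border '')
j=27 s[j]='a': π[27]=0 (border '')
j=28 s[j]='a': π[28]=0 (border '')
j=29 s[j]='d': π[29]=0 (border '')
j=30 s[j]='c': π[30]=1 (border 'c')
j=31 s[j]='a': k: 1→0; π[31]=0 (border '')
j=32 s[j]='d': π[32]=0 (border '')
j=33 s[j]='b': π[33]=0 (border '')
j=34 s[j]='b': π[34]=0 (border '')
j=35 s[j]='d': π[35]=0 (border '')
j=36 s[j]='a': π[36]=0 (border '')
j=37 s[j]='c': π[37]=1 (border 'c')
j=38 s[j]='c': k: 1→0; π[38]=1 (border 'c')
j=39 s[j]='c': k: 1→0; π[39]=1 (border 'c')

[0, 0, 1, 2, 0, 0, 0, 0, 0, 0, 1, 0, 1, 1, 0, 0, 0, 0, 0, 0, 0, 0, 0, 0, 0, 0, 0, 0, 0, 0, 1, 0, 0, 0, 0, 0, 0, 1, 1, 1]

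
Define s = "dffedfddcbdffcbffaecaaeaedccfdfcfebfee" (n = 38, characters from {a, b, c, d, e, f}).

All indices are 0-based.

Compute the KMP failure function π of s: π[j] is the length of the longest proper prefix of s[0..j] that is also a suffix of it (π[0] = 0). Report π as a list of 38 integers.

[0, 0, 0, 0, 1, 2, 1, 1, 0, 0, 1, 2, 3, 0, 0, 0, 0, 0, 0, 0, 0, 0, 0, 0, 0, 1, 0, 0, 0, 1, 2, 0, 0, 0, 0, 0, 0, 0]

π[0] = 0
j=1 s[j]='f': π[1]=0 (border '')
j=2 s[j]='f': π[2]=0 (border '')
j=3 s[j]='e': π[3]=0 (border '')
j=4 s[j]='d': π[4]=1 (border 'd')
j=5 s[j]='f': π[5]=2 (border 'df')
j=6 s[j]='d': k: 2→0; π[6]=1 (border 'd')
j=7 s[j]='d': k: 1→0; π[7]=1 (border 'd')
j=8 s[j]='c': k: 1→0; π[8]=0 (border '')
j=9 s[j]='b': π[9]=0 (border '')
j=10 s[j]='d': π[10]=1 (border 'd')
j=11 s[j]='f': π[11]=2 (border 'df')
j=12 s[j]='f': π[12]=3 (border 'dff')
j=13 s[j]='c': k: 3→0; π[13]=0 (border '')
j=14 s[j]='b': π[14]=0 (border '')
j=15 s[j]='f': π[15]=0 (border '')
j=16 s[j]='f': π[16]=0 (border '')
j=17 s[j]='a': π[17]=0 (border '')
j=18 s[j]='e': π[18]=0 (border '')
j=19 s[j]='c': π[19]=0 (border '')
j=20 s[j]='a': π[20]=0 (border '')
j=21 s[j]='a': π[21]=0 (border '')
j=22 s[j]='e': π[22]=0 (border '')
j=23 s[j]='a': π[23]=0 (border '')
j=24 s[j]='e': π[24]=0 (border '')
j=25 s[j]='d': π[25]=1 (border 'd')
j=26 s[j]='c': k: 1→0; π[26]=0 (border '')
j=27 s[j]='c': π[27]=0 (border '')
j=28 s[j]='f': π[28]=0 (border '')
j=29 s[j]='d': π[29]=1 (border 'd')
j=30 s[j]='f': π[30]=2 (border 'df')
j=31 s[j]='c': k: 2→0; π[31]=0 (border '')
j=32 s[j]='f': π[32]=0 (border '')
j=33 s[j]='e': π[33]=0 (border '')
j=34 s[j]='b': π[34]=0 (border '')
j=35 s[j]='f': π[35]=0 (border '')
j=36 s[j]='e': π[36]=0 (border '')
j=37 s[j]='e': π[37]=0 (border '')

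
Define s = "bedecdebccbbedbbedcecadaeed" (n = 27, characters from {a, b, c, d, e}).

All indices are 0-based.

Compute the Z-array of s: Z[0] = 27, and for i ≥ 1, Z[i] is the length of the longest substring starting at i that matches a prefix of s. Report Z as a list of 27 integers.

[27, 0, 0, 0, 0, 0, 0, 1, 0, 0, 1, 3, 0, 0, 1, 3, 0, 0, 0, 0, 0, 0, 0, 0, 0, 0, 0]

Z[0]=27
i=1: i≥r, start 0; Z[1]=0
i=2: i≥r, start 0; Z[2]=0
i=3: i≥r, start 0; Z[3]=0
i=4: i≥r, start 0; Z[4]=0
i=5: i≥r, start 0; Z[5]=0
i=6: i≥r, start 0; Z[6]=0
i=7: i≥r, start 0; Z[7]=1 scan→box=[7,8)
i=8: i≥r, start 0; Z[8]=0
i=9: i≥r, start 0; Z[9]=0
i=10: i≥r, start 0; Z[10]=1 scan→box=[10,11)
i=11: i≥r, start 0; Z[11]=3 scan→box=[11,14)
i=12: min(r-i=2, Z[1]=0)=0; Z[12]=0
i=13: min(r-i=1, Z[2]=0)=0; Z[13]=0
i=14: i≥r, start 0; Z[14]=1 scan→box=[14,15)
i=15: i≥r, start 0; Z[15]=3 scan→box=[15,18)
i=16: min(r-i=2, Z[1]=0)=0; Z[16]=0
i=17: min(r-i=1, Z[2]=0)=0; Z[17]=0
i=18: i≥r, start 0; Z[18]=0
i=19: i≥r, start 0; Z[19]=0
i=20: i≥r, start 0; Z[20]=0
i=21: i≥r, start 0; Z[21]=0
i=22: i≥r, start 0; Z[22]=0
i=23: i≥r, start 0; Z[23]=0
i=24: i≥r, start 0; Z[24]=0
i=25: i≥r, start 0; Z[25]=0
i=26: i≥r, start 0; Z[26]=0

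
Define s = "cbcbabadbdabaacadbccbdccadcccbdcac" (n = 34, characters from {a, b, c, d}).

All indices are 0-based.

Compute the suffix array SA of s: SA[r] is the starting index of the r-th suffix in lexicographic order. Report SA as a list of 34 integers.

rank→(start, suffix):
  0 → (12, 'aacadbccbdccadcccbdcac')
  1 → (10, 'abaacadbccbdccadcccbdcac')
  2 → (4, 'abadbdabaacadbccbdccadcccbdcac')
  3 → (32, 'ac')
  4 → (13, 'acadbccbdccadcccbdcac')
  5 → (15, 'adbccbdccadcccbdcac')
  6 → (6, 'adbdabaacadbccbdccadcccbdcac')
  7 → (24, 'adcccbdcac')
  8 → (11, 'baacadbccbdccadcccbdcac')
  9 → (3, 'babadbdabaacadbccbdccadcccbdcac')
  10 → (5, 'badbdabaacadbccbdccadcccbdcac')
  11 → (1, 'bcbabadbdabaacadbccbdccadcccbdcac')
  12 → (17, 'bccbdccadcccbdcac')
  13 → (8, 'bdabaacadbccbdccadcccbdcac')
  14 → (29, 'bdcac')
  15 → (20, 'bdccadcccbdcac')
  16 → (33, 'c')
  17 → (31, 'cac')
  18 → (14, 'cadbccbdccadcccbdcac')
  19 → (23, 'cadcccbdcac')
  20 → (2, 'cbabadbdabaacadbccbdccadcccbdcac')
  21 → (0, 'cbcbabadbdabaacadbccbdccadcccbdcac')
  22 → (28, 'cbdcac')
  23 → (19, 'cbdccadcccbdcac')
  24 → (22, 'ccadcccbdcac')
  25 → (27, 'ccbdcac')
  26 → (18, 'ccbdccadcccbdcac')
  27 → (26, 'cccbdcac')
  28 → (9, 'dabaacadbccbdccadcccbdcac')
  29 → (16, 'dbccbdccadcccbdcac')
  30 → (7, 'dbdabaacadbccbdccadcccbdcac')
  31 → (30, 'dcac')
  32 → (21, 'dccadcccbdcac')
  33 → (25, 'dcccbdcac')

[12, 10, 4, 32, 13, 15, 6, 24, 11, 3, 5, 1, 17, 8, 29, 20, 33, 31, 14, 23, 2, 0, 28, 19, 22, 27, 18, 26, 9, 16, 7, 30, 21, 25]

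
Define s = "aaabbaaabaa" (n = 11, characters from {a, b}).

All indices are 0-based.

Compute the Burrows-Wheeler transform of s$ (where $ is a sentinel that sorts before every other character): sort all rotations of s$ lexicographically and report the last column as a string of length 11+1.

rank  rotation      last
    0  $aaabbaaabaa  a
    1  a$aaabbaaaba  a
    2  aa$aaabbaaab  b
    3  aaabaa$aaabb  b
    4  aaabbaaabaa$  $
    5  aabaa$aaabba  a
    6  aabbaaabaa$a  a
    7  abaa$aaabbaa  a
    8  abbaaabaa$aa  a
    9  baa$aaabbaaa  a
   10  baaabaa$aaab  b
   11  bbaaabaa$aaa  a

aabb$aaaaaba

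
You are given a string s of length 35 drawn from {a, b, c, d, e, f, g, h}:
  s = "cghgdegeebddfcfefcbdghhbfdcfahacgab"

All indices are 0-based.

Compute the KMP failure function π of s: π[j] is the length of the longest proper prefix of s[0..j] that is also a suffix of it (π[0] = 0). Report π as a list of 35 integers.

π[0] = 0
j=1 s[j]='g': π[1]=0 (border '')
j=2 s[j]='h': π[2]=0 (border '')
j=3 s[j]='g': π[3]=0 (border '')
j=4 s[j]='d': π[4]=0 (border '')
j=5 s[j]='e': π[5]=0 (border '')
j=6 s[j]='g': π[6]=0 (border '')
j=7 s[j]='e': π[7]=0 (border '')
j=8 s[j]='e': π[8]=0 (border '')
j=9 s[j]='b': π[9]=0 (border '')
j=10 s[j]='d': π[10]=0 (border '')
j=11 s[j]='d': π[11]=0 (border '')
j=12 s[j]='f': π[12]=0 (border '')
j=13 s[j]='c': π[13]=1 (border 'c')
j=14 s[j]='f': k: 1→0; π[14]=0 (border '')
j=15 s[j]='e': π[15]=0 (border '')
j=16 s[j]='f': π[16]=0 (border '')
j=17 s[j]='c': π[17]=1 (border 'c')
j=18 s[j]='b': k: 1→0; π[18]=0 (border '')
j=19 s[j]='d': π[19]=0 (border '')
j=20 s[j]='g': π[20]=0 (border '')
j=21 s[j]='h': π[21]=0 (border '')
j=22 s[j]='h': π[22]=0 (border '')
j=23 s[j]='b': π[23]=0 (border '')
j=24 s[j]='f': π[24]=0 (border '')
j=25 s[j]='d': π[25]=0 (border '')
j=26 s[j]='c': π[26]=1 (border 'c')
j=27 s[j]='f': k: 1→0; π[27]=0 (border '')
j=28 s[j]='a': π[28]=0 (border '')
j=29 s[j]='h': π[29]=0 (border '')
j=30 s[j]='a': π[30]=0 (border '')
j=31 s[j]='c': π[31]=1 (border 'c')
j=32 s[j]='g': π[32]=2 (border 'cg')
j=33 s[j]='a': k: 2→0; π[33]=0 (border '')
j=34 s[j]='b': π[34]=0 (border '')

[0, 0, 0, 0, 0, 0, 0, 0, 0, 0, 0, 0, 0, 1, 0, 0, 0, 1, 0, 0, 0, 0, 0, 0, 0, 0, 1, 0, 0, 0, 0, 1, 2, 0, 0]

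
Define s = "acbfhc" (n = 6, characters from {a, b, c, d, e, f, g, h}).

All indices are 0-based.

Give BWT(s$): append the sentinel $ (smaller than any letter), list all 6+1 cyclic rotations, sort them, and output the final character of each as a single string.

c$chabf

rank  rotation last
    0  $acbfhc  c
    1  acbfhc$  $
    2  bfhc$ac  c
    3  c$acbfh  h
    4  cbfhc$a  a
    5  fhc$acb  b
    6  hc$acbf  f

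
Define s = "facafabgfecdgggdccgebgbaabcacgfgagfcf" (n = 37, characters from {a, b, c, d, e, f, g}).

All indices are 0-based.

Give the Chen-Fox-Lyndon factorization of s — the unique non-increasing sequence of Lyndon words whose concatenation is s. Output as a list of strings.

emit factor 1: 'f' (i=0, period=1)
emit factor 2: 'acaf' (i=1, period=4)
emit factor 3: 'abgfecdgggdccgebgb' (i=5, period=18)
emit factor 4: 'aabcacgfgagfcf' (i=23, period=14)

["f", "acaf", "abgfecdgggdccgebgb", "aabcacgfgagfcf"]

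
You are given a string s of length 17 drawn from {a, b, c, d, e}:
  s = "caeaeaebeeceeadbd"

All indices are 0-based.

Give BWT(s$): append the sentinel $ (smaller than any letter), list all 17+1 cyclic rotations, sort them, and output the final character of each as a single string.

deceede$ebaeaaaecb

rank  rotation            last
    0  $caeaeaebeeceeadbd  d
    1  adbd$caeaeaebeecee  e
    2  aeaeaebeeceeadbd$c  c
    3  aeaebeeceeadbd$cae  e
    4  aebeeceeadbd$caeae  e
    5  bd$caeaeaebeeceead  d
    6  beeceeadbd$caeaeae  e
    7  caeaeaebeeceeadbd$  $
    8  ceeadbd$caeaeaebee  e
    9  d$caeaeaebeeceeadb  b
   10  dbd$caeaeaebeeceea  a
   11  eadbd$caeaeaebeece  e
   12  eaeaebeeceeadbd$ca  a
   13  eaebeeceeadbd$caea  a
   14  ebeeceeadbd$caeaea  a
   15  eceeadbd$caeaeaebe  e
   16  eeadbd$caeaeaebeec  c
   17  eeceeadbd$caeaeaeb  b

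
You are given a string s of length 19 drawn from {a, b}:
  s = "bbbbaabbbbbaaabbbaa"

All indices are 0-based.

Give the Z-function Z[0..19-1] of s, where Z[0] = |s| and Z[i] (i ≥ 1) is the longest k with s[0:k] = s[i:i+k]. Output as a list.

Z[0]=19
i=1: i≥r, start 0; Z[1]=3 scan→box=[1,4)
i=2: min(r-i=2, Z[1]=3)=2; Z[2]=2
i=3: min(r-i=1, Z[2]=2)=1; Z[3]=1
i=4: i≥r, start 0; Z[4]=0
i=5: i≥r, start 0; Z[5]=0
i=6: i≥r, start 0; Z[6]=4 scan→box=[6,10)
i=7: min(r-i=3, Z[1]=3)=3; Z[7]=6 scan→box=[7,13)
i=8: min(r-i=5, Z[1]=3)=3; Z[8]=3
i=9: min(r-i=4, Z[2]=2)=2; Z[9]=2
i=10: min(r-i=3, Z[3]=1)=1; Z[10]=1
i=11: min(r-i=2, Z[4]=0)=0; Z[11]=0
i=12: min(r-i=1, Z[5]=0)=0; Z[12]=0
i=13: i≥r, start 0; Z[13]=0
i=14: i≥r, start 0; Z[14]=3 scan→box=[14,17)
i=15: min(r-i=2, Z[1]=3)=2; Z[15]=2
i=16: min(r-i=1, Z[2]=2)=1; Z[16]=1
i=17: i≥r, start 0; Z[17]=0
i=18: i≥r, start 0; Z[18]=0

[19, 3, 2, 1, 0, 0, 4, 6, 3, 2, 1, 0, 0, 0, 3, 2, 1, 0, 0]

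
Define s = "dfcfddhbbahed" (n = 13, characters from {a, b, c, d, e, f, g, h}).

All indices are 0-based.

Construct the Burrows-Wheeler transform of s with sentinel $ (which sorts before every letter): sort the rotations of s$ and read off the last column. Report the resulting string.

rank  rotation        last
    0  $dfcfddhbbahed  d
    1  ahed$dfcfddhbb  b
    2  bahed$dfcfddhb  b
    3  bbahed$dfcfddh  h
    4  cfddhbbahed$df  f
    5  d$dfcfddhbbahe  e
    6  ddhbbahed$dfcf  f
    7  dfcfddhbbahed$  $
    8  dhbbahed$dfcfd  d
    9  ed$dfcfddhbbah  h
   10  fcfddhbbahed$d  d
   11  fddhbbahed$dfc  c
   12  hbbahed$dfcfdd  d
   13  hed$dfcfddhbba  a

dbbhfef$dhdcda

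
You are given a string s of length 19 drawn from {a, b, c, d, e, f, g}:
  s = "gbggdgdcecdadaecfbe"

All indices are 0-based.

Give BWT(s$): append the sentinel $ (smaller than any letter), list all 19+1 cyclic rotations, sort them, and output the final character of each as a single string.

eddfgedecaggbcac$dgb

rank  rotation              last
    0  $gbggdgdcecdadaecfbe  e
    1  adaecfbe$gbggdgdcecd  d
    2  aecfbe$gbggdgdcecdad  d
    3  be$gbggdgdcecdadaecf  f
    4  bggdgdcecdadaecfbe$g  g
    5  cdadaecfbe$gbggdgdce  e
    6  cecdadaecfbe$gbggdgd  d
    7  cfbe$gbggdgdcecdadae  e
    8  dadaecfbe$gbggdgdcec  c
    9  daecfbe$gbggdgdcecda  a
   10  dcecdadaecfbe$gbggdg  g
   11  dgdcecdadaecfbe$gbgg  g
   12  e$gbggdgdcecdadaecfb  b
   13  ecdadaecfbe$gbggdgdc  c
   14  ecfbe$gbggdgdcecdada  a
   15  fbe$gbggdgdcecdadaec  c
   16  gbggdgdcecdadaecfbe$  $
   17  gdcecdadaecfbe$gbggd  d
   18  gdgdcecdadaecfbe$gbg  g
   19  ggdgdcecdadaecfbe$gb  b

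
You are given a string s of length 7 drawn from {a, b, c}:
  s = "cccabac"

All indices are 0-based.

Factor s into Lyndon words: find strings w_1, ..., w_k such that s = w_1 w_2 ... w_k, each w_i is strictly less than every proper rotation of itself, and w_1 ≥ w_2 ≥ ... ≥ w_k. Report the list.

["c", "c", "c", "abac"]

emit factor 1: 'c' (i=0, period=1)
emit factor 2: 'c' (i=1, period=1)
emit factor 3: 'c' (i=2, period=1)
emit factor 4: 'abac' (i=3, period=4)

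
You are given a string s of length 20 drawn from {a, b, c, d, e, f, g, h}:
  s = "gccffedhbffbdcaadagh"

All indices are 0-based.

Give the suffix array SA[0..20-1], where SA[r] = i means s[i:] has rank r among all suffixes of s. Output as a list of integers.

[14, 15, 17, 11, 8, 13, 1, 2, 16, 12, 6, 5, 10, 4, 9, 3, 0, 18, 19, 7]

rank | idx | suffix
   0 |  14 | aadagh
   1 |  15 | adagh
   2 |  17 | agh
   3 |  11 | bdcaadagh
   4 |   8 | bffbdcaadagh
   5 |  13 | caadagh
   6 |   1 | ccffedhbffbdcaadagh
   7 |   2 | cffedhbffbdcaadagh
   8 |  16 | dagh
   9 |  12 | dcaadagh
  10 |   6 | dhbffbdcaadagh
  11 |   5 | edhbffbdcaadagh
  12 |  10 | fbdcaadagh
  13 |   4 | fedhbffbdcaadagh
  14 |   9 | ffbdcaadagh
  15 |   3 | ffedhbffbdcaadagh
  16 |   0 | gccffedhbffbdcaadagh
  17 |  18 | gh
  18 |  19 | h
  19 |   7 | hbffbdcaadagh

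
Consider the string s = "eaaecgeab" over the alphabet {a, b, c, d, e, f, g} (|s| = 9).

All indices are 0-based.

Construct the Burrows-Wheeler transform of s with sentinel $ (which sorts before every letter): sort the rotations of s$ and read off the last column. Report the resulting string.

beeaae$gac

rank  rotation    last
    0  $eaaecgeab  b
    1  aaecgeab$e  e
    2  ab$eaaecge  e
    3  aecgeab$ea  a
    4  b$eaaecgea  a
    5  cgeab$eaae  e
    6  eaaecgeab$  $
    7  eab$eaaecg  g
    8  ecgeab$eaa  a
    9  geab$eaaec  c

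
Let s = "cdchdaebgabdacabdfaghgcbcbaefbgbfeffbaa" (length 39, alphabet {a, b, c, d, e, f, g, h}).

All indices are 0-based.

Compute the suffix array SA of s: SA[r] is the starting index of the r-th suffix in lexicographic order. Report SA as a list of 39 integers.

[38, 37, 9, 14, 12, 5, 26, 18, 36, 25, 23, 10, 15, 31, 7, 29, 13, 24, 22, 0, 2, 11, 4, 1, 16, 6, 27, 33, 17, 35, 28, 32, 34, 8, 30, 21, 19, 3, 20]

sorted suffixes:
  #0 SA[0]=38  'a'
  #1 SA[1]=37  'aa'
  #2 SA[2]=9  'abdacabdfaghgcbcbaefbgbfeffbaa'
  #3 SA[3]=14  'abdfaghgcbcbaefbgbfeffbaa'
  #4 SA[4]=12  'acabdfaghgcbcbaefbgbfeffbaa'
  #5 SA[5]=5  'aebgabdacabdfaghgcbcbaefbgbfeffbaa'
  #6 SA[6]=26  'aefbgbfeffbaa'
  #7 SA[7]=18  'aghgcbcbaefbgbfeffbaa'
  #8 SA[8]=36  'baa'
  #9 SA[9]=25  'baefbgbfeffbaa'
  #10 SA[10]=23  'bcbaefbgbfeffbaa'
  #11 SA[11]=10  'bdacabdfaghgcbcbaefbgbfeffbaa'
  #12 SA[12]=15  'bdfaghgcbcbaefbgbfeffbaa'
  #13 SA[13]=31  'bfeffbaa'
  #14 SA[14]=7  'bgabdacabdfaghgcbcbaefbgbfeffbaa'
  #15 SA[15]=29  'bgbfeffbaa'
  #16 SA[16]=13  'cabdfaghgcbcbaefbgbfeffbaa'
  #17 SA[17]=24  'cbaefbgbfeffbaa'
  #18 SA[18]=22  'cbcbaefbgbfeffbaa'
  #19 SA[19]=0  'cdchdaebgabdacabdfaghgcbcbaefbgbfeffbaa'
  #20 SA[20]=2  'chdaebgabdacabdfaghgcbcbaefbgbfeffbaa'
  #21 SA[21]=11  'dacabdfaghgcbcbaefbgbfeffbaa'
  #22 SA[22]=4  'daebgabdacabdfaghgcbcbaefbgbfeffbaa'
  #23 SA[23]=1  'dchdaebgabdacabdfaghgcbcbaefbgbfeffbaa'
  #24 SA[24]=16  'dfaghgcbcbaefbgbfeffbaa'
  #25 SA[25]=6  'ebgabdacabdfaghgcbcbaefbgbfeffbaa'
  #26 SA[26]=27  'efbgbfeffbaa'
  #27 SA[27]=33  'effbaa'
  #28 SA[28]=17  'faghgcbcbaefbgbfeffbaa'
  #29 SA[29]=35  'fbaa'
  #30 SA[30]=28  'fbgbfeffbaa'
  #31 SA[31]=32  'feffbaa'
  #32 SA[32]=34  'ffbaa'
  #33 SA[33]=8  'gabdacabdfaghgcbcbaefbgbfeffbaa'
  #34 SA[34]=30  'gbfeffbaa'
  #35 SA[35]=21  'gcbcbaefbgbfeffbaa'
  #36 SA[36]=19  'ghgcbcbaefbgbfeffbaa'
  #37 SA[37]=3  'hdaebgabdacabdfaghgcbcbaefbgbfeffbaa'
  #38 SA[38]=20  'hgcbcbaefbgbfeffbaa'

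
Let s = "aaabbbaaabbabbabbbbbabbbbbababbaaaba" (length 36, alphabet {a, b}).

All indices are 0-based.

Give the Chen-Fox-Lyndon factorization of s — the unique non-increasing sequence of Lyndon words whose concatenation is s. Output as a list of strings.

emit factor 1: 'aaabbb' (i=0, period=6)
emit factor 2: 'aaabbabbabbbbbabbbbbababb' (i=6, period=25)
emit factor 3: 'aaab' (i=31, period=4)
emit factor 4: 'a' (i=35, period=1)

["aaabbb", "aaabbabbabbbbbabbbbbababb", "aaab", "a"]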